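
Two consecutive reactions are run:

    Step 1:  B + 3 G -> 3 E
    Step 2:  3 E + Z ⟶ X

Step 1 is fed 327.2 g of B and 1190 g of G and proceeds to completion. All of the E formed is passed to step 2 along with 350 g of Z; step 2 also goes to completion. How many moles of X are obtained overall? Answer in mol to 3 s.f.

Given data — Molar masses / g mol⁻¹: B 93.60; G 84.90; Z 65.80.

Step 1:
n(B) = 327.2 / 93.60 = 3.496 mol
n(G) = 1190 / 84.90 = 14.02 mol
n/ν → B: 3.496, G: 4.673; B is limiting.
n(E) produced = (3/1) × 3.496 = 10.49 mol
Step 2:
n(E) available = 10.49 mol
n(Z) = 350.0 / 65.80 = 5.319 mol
n/ν → E: 3.497, Z: 5.319; E is limiting.
n(X) = (1/3) × 10.49 = 3.497 mol

3.50 mol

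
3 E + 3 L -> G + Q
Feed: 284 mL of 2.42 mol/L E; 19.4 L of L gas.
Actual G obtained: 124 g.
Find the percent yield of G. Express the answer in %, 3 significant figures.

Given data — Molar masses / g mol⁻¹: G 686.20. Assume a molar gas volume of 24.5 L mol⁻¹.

n(E) = 2.42 × 284.0/1000 = 0.6873 mol
n(L) = 19.40 / 24.5 = 0.7918 mol
n/ν → E: 0.2291, L: 0.2639; E is limiting.
theoretical n(G) = (1/3) × 0.6873 = 0.2291 mol → 157.2 g
% yield = 124 / 157.2 × 100 = 78.88 %

78.9 %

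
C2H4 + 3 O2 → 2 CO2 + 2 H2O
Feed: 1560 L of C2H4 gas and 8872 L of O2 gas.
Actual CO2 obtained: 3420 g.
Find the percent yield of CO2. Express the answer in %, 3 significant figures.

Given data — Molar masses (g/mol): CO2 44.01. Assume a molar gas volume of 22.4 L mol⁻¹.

55.8 %

n(C2H4) = 1560 / 22.4 = 69.64 mol
n(O2) = 8872 / 22.4 = 396.1 mol
n/ν → C2H4: 69.64, O2: 132.0; C2H4 is limiting.
theoretical n(CO2) = (2/1) × 69.64 = 139.3 mol → 6131 g
% yield = 3420 / 6131 × 100 = 55.78 %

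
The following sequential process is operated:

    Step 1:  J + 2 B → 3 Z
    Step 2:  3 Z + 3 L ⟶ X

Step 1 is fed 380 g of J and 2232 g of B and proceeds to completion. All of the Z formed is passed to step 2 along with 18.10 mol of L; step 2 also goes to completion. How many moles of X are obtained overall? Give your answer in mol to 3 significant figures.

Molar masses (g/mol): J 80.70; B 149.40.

Step 1:
n(J) = 380.0 / 80.70 = 4.709 mol
n(B) = 2232 / 149.40 = 14.94 mol
n/ν for J = 4.709/1 = 4.709
n/ν for B = 14.94/2 = 7.470
Smallest n/ν is J → limiting reagent.
n(Z) produced = (3/1) × 4.709 = 14.13 mol
Step 2:
n(Z) available = 14.13 mol
n(L) = 18.10 mol
n/ν for Z = 14.13/3 = 4.710
n/ν for L = 18.10/3 = 6.033
Smallest n/ν is Z → limiting reagent.
n(X) = (1/3) × 14.13 = 4.710 mol

4.71 mol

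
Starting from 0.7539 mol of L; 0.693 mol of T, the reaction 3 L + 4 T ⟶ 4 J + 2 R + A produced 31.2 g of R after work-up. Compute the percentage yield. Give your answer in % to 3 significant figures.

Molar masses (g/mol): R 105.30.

n(L) = 0.7539 mol
n(T) = 0.6930 mol
n/ν for L = 0.7539/3 = 0.2513
n/ν for T = 0.6930/4 = 0.1733
Smallest n/ν is T → limiting reagent.
theoretical n(R) = (2/4) × 0.6930 = 0.3465 mol → 36.49 g
% yield = 31.2 / 36.49 × 100 = 85.50 %

85.5 %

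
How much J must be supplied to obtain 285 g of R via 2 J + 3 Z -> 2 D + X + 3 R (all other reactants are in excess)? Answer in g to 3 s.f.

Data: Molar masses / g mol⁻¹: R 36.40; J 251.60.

1310 g

n(R) = 285 / 36.40 = 7.830 mol
n(J) = (2/3) × 7.830 = 5.220 mol
mass = 5.220 × 251.60 = 1313 g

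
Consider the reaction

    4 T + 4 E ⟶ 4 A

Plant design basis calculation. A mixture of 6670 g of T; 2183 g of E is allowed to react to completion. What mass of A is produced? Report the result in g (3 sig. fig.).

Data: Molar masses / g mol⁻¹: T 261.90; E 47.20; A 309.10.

n(T) = 6670 / 261.90 = 25.47 mol
n(E) = 2183 / 47.20 = 46.25 mol
n/ν for T = 25.47/4 = 6.368
n/ν for E = 46.25/4 = 11.56
Smallest n/ν is T → limiting reagent.
n(A) = (4/4) × 25.47 = 25.47 mol
mass = 25.47 × 309.10 = 7873 g

7870 g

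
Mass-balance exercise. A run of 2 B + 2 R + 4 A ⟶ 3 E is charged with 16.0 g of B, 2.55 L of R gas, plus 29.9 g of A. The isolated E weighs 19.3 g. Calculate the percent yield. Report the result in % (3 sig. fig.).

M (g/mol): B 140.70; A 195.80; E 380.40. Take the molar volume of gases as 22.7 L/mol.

44.3 %

n(B) = 16.00 / 140.70 = 0.1137 mol
n(R) = 2.550 / 22.7 = 0.1123 mol
n(A) = 29.90 / 195.80 = 0.1527 mol
n/ν for B = 0.1137/2 = 0.05685
n/ν for R = 0.1123/2 = 0.05615
n/ν for A = 0.1527/4 = 0.03818
Smallest n/ν is A → limiting reagent.
theoretical n(E) = (3/4) × 0.1527 = 0.1145 mol → 43.56 g
% yield = 19.3 / 43.56 × 100 = 44.31 %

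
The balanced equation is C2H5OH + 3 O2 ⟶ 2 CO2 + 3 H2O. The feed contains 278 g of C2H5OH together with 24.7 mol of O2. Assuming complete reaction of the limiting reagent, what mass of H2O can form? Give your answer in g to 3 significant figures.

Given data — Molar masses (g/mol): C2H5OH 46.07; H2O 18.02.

n(C2H5OH) = 278.0 / 46.07 = 6.034 mol
n(O2) = 24.70 mol
n/ν for C2H5OH = 6.034/1 = 6.034
n/ν for O2 = 24.70/3 = 8.233
Smallest n/ν is C2H5OH → limiting reagent.
n(H2O) = (3/1) × 6.034 = 18.10 mol
mass = 18.10 × 18.02 = 326.2 g

326 g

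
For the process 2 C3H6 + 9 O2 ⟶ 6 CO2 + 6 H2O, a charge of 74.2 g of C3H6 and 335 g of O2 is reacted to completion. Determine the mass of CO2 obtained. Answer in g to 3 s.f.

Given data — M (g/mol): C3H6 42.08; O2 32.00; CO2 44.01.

233 g

n(C3H6) = 74.20 / 42.08 = 1.763 mol
n(O2) = 335.0 / 32.00 = 10.47 mol
n/ν → C3H6: 0.8815, O2: 1.163; C3H6 is limiting.
n(CO2) = (6/2) × 1.763 = 5.289 mol
mass = 5.289 × 44.01 = 232.8 g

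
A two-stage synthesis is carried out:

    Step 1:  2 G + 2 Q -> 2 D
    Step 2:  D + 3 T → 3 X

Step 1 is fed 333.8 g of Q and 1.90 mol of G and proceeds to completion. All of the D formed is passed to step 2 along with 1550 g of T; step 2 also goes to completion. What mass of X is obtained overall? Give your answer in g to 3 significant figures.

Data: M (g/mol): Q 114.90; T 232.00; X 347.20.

1980 g

Step 1:
n(Q) = 333.8 / 114.90 = 2.905 mol
n(G) = 1.900 mol
n/ν for Q = 2.905/2 = 1.453
n/ν for G = 1.900/2 = 0.9500
Smallest n/ν is G → limiting reagent.
n(D) produced = (2/2) × 1.900 = 1.900 mol
Step 2:
n(D) available = 1.900 mol
n(T) = 1550 / 232.00 = 6.681 mol
n/ν for D = 1.900/1 = 1.900
n/ν for T = 6.681/3 = 2.227
Smallest n/ν is D → limiting reagent.
n(X) = (3/1) × 1.900 = 5.700 mol
mass = 5.700 × 347.20 = 1979 g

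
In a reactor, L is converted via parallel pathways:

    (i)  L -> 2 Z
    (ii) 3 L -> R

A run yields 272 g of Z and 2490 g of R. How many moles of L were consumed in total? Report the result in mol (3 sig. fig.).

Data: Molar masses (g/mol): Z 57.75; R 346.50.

n(Z) = 272 / 57.75 = 4.710 mol
n(R) = 2490 / 346.50 = 7.186 mol
n(L) via (i) = (1/2)×4.710 = 2.355 mol
n(L) via (ii) = (3/1)×7.186 = 21.56 mol
total n(L) = 2.355 + 21.56 = 23.92 mol

23.9 mol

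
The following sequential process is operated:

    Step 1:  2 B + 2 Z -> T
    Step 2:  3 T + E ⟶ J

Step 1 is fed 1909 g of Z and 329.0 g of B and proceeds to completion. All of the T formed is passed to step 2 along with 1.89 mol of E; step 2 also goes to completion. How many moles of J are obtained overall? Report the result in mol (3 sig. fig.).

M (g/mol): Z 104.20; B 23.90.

1.89 mol

Step 1:
n(Z) = 1909 / 104.20 = 18.32 mol
n(B) = 329.0 / 23.90 = 13.77 mol
n/ν for Z = 18.32/2 = 9.160
n/ν for B = 13.77/2 = 6.885
Smallest n/ν is B → limiting reagent.
n(T) produced = (1/2) × 13.77 = 6.885 mol
Step 2:
n(T) available = 6.885 mol
n(E) = 1.890 mol
n/ν for T = 6.885/3 = 2.295
n/ν for E = 1.890/1 = 1.890
Smallest n/ν is E → limiting reagent.
n(J) = (1/1) × 1.890 = 1.890 mol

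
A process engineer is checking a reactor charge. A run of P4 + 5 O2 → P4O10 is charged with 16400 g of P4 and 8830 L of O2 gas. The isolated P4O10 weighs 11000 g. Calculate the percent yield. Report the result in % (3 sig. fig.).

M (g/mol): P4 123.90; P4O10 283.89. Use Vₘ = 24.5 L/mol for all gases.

n(P4) = 16400 / 123.90 = 132.4 mol
n(O2) = 8830 / 24.5 = 360.4 mol
n/ν for P4 = 132.4/1 = 132.4
n/ν for O2 = 360.4/5 = 72.08
Smallest n/ν is O2 → limiting reagent.
theoretical n(P4O10) = (1/5) × 360.4 = 72.08 mol → 20460 g
% yield = 11000 / 20460 × 100 = 53.76 %

53.8 %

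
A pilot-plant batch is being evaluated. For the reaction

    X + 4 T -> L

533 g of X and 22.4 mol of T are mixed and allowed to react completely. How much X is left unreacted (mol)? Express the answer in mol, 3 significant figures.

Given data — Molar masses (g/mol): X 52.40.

n(X) = 533.0 / 52.40 = 10.17 mol
n(T) = 22.40 mol
n/ν for X = 10.17/1 = 10.17
n/ν for T = 22.40/4 = 5.600
Smallest n/ν is T → limiting reagent.
X consumed = (1/4) × 22.40 = 5.600 mol
X remaining = 10.17 − 5.600 = 4.570 mol

4.57 mol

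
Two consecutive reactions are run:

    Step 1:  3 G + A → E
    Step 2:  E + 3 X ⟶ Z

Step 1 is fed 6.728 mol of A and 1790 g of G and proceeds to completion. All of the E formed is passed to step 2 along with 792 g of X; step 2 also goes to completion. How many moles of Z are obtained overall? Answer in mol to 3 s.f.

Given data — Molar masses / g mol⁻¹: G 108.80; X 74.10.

Step 1:
n(A) = 6.728 mol
n(G) = 1790 / 108.80 = 16.45 mol
n/ν for A = 6.728/1 = 6.728
n/ν for G = 16.45/3 = 5.483
Smallest n/ν is G → limiting reagent.
n(E) produced = (1/3) × 16.45 = 5.483 mol
Step 2:
n(E) available = 5.483 mol
n(X) = 792.0 / 74.10 = 10.69 mol
n/ν for E = 5.483/1 = 5.483
n/ν for X = 10.69/3 = 3.563
Smallest n/ν is X → limiting reagent.
n(Z) = (1/3) × 10.69 = 3.563 mol

3.56 mol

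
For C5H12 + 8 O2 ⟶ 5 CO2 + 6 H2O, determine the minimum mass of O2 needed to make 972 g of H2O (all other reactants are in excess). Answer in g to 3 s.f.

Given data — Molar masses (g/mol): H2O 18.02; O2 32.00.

2300 g

n(H2O) = 972 / 18.02 = 53.94 mol
n(O2) = (8/6) × 53.94 = 71.92 mol
mass = 71.92 × 32.00 = 2301 g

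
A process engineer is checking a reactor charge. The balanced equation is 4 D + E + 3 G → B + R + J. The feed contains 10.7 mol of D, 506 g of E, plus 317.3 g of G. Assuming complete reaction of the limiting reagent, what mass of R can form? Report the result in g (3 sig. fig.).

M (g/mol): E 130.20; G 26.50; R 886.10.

n(D) = 10.70 mol
n(E) = 506.0 / 130.20 = 3.886 mol
n(G) = 317.3 / 26.50 = 11.97 mol
n/ν for D = 10.70/4 = 2.675
n/ν for E = 3.886/1 = 3.886
n/ν for G = 11.97/3 = 3.990
Smallest n/ν is D → limiting reagent.
n(R) = (1/4) × 10.70 = 2.675 mol
mass = 2.675 × 886.10 = 2370 g

2370 g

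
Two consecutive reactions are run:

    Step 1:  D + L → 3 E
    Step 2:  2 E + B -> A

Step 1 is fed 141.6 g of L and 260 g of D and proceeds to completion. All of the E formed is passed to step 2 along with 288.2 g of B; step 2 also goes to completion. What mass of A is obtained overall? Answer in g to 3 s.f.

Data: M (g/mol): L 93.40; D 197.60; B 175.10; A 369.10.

Step 1:
n(L) = 141.6 / 93.40 = 1.516 mol
n(D) = 260.0 / 197.60 = 1.316 mol
n/ν → L: 1.516, D: 1.316; D is limiting.
n(E) produced = (3/1) × 1.316 = 3.948 mol
Step 2:
n(E) available = 3.948 mol
n(B) = 288.2 / 175.10 = 1.646 mol
n/ν → E: 1.974, B: 1.646; B is limiting.
n(A) = (1/1) × 1.646 = 1.646 mol
mass = 1.646 × 369.10 = 607.5 g

608 g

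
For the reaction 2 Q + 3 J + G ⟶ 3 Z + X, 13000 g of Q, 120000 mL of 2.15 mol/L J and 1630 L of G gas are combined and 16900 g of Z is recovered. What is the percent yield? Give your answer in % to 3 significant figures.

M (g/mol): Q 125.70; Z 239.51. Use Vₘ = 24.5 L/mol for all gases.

n(Q) = 13000 / 125.70 = 103.4 mol
n(J) = 2.15 × 120000/1000 = 258.0 mol
n(G) = 1630 / 24.5 = 66.53 mol
n/ν for Q = 103.4/2 = 51.70
n/ν for J = 258.0/3 = 86.00
n/ν for G = 66.53/1 = 66.53
Smallest n/ν is Q → limiting reagent.
theoretical n(Z) = (3/2) × 103.4 = 155.1 mol → 37150 g
% yield = 16900 / 37150 × 100 = 45.49 %

45.5 %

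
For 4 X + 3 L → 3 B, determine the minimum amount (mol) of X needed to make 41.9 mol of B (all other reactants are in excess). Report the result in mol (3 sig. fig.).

55.9 mol

n(B) = 41.90 mol
n(X) = (4/3) × 41.90 = 55.87 mol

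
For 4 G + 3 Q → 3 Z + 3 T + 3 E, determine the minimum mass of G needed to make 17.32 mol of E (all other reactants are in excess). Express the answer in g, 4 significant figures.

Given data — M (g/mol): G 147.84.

3414 g

n(E) = 17.32 mol
n(G) = (4/3) × 17.32 = 23.09 mol
mass = 23.09 × 147.84 = 3414 g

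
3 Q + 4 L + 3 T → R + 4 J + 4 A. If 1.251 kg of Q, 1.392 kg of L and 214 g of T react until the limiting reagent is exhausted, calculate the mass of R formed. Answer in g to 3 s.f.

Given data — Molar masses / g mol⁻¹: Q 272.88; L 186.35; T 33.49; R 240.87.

n(Q) = 1.251×1000 / 272.88 = 4.584 mol
n(L) = 1.392×1000 / 186.35 = 7.470 mol
n(T) = 214.0 / 33.49 = 6.390 mol
n/ν → Q: 1.528, L: 1.868, T: 2.130; Q is limiting.
n(R) = (1/3) × 4.584 = 1.528 mol
mass = 1.528 × 240.87 = 368.0 g

368 g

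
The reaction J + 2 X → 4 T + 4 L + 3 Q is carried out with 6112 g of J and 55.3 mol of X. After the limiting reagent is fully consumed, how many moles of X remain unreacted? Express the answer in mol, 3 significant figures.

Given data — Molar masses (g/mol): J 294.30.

n(J) = 6112 / 294.30 = 20.77 mol
n(X) = 55.30 mol
n/ν → J: 20.77, X: 27.65; J is limiting.
X consumed = (2/1) × 20.77 = 41.54 mol
X remaining = 55.30 − 41.54 = 13.76 mol

13.8 mol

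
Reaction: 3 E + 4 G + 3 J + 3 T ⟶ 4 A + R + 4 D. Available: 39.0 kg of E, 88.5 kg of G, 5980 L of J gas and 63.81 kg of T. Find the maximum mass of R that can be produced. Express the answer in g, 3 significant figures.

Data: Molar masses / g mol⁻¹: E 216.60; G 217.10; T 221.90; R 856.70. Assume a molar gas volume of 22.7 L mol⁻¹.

51400 g

n(E) = 39.00×1000 / 216.60 = 180.1 mol
n(G) = 88.50×1000 / 217.10 = 407.6 mol
n(J) = 5980 / 22.7 = 263.4 mol
n(T) = 63.81×1000 / 221.90 = 287.6 mol
n/ν → E: 60.03, G: 101.9, J: 87.80, T: 95.87; E is limiting.
n(R) = (1/3) × 180.1 = 60.03 mol
mass = 60.03 × 856.70 = 51430 g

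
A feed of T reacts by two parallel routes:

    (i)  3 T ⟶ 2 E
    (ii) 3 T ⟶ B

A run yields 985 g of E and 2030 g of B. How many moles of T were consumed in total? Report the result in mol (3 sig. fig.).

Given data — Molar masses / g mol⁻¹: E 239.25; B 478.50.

n(E) = 985 / 239.25 = 4.117 mol
n(B) = 2030 / 478.50 = 4.242 mol
n(T) via (i) = (3/2)×4.117 = 6.176 mol
n(T) via (ii) = (3/1)×4.242 = 12.73 mol
total n(T) = 6.176 + 12.73 = 18.91 mol

18.9 mol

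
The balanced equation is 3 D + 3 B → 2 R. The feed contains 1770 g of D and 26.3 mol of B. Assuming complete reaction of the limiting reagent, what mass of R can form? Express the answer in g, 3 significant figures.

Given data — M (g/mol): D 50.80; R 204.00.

3580 g

n(D) = 1770 / 50.80 = 34.84 mol
n(B) = 26.30 mol
n/ν for D = 34.84/3 = 11.61
n/ν for B = 26.30/3 = 8.767
Smallest n/ν is B → limiting reagent.
n(R) = (2/3) × 26.30 = 17.53 mol
mass = 17.53 × 204.00 = 3576 g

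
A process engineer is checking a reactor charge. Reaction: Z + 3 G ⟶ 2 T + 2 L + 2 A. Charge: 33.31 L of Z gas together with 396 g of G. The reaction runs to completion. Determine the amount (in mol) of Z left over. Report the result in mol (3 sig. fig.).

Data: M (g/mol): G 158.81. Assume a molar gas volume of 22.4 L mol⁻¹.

n(Z) = 33.31 / 22.4 = 1.487 mol
n(G) = 396.0 / 158.81 = 2.494 mol
n/ν for Z = 1.487/1 = 1.487
n/ν for G = 2.494/3 = 0.8313
Smallest n/ν is G → limiting reagent.
Z consumed = (1/3) × 2.494 = 0.8313 mol
Z remaining = 1.487 − 0.8313 = 0.6557 mol

0.656 mol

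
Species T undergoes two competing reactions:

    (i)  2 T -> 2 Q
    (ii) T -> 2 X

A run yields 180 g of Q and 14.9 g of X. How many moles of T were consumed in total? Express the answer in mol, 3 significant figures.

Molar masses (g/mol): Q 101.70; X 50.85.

1.92 mol

n(Q) = 180 / 101.70 = 1.770 mol
n(X) = 14.9 / 50.85 = 0.2930 mol
n(T) via (i) = (2/2)×1.770 = 1.770 mol
n(T) via (ii) = (1/2)×0.2930 = 0.1465 mol
total n(T) = 1.770 + 0.1465 = 1.917 mol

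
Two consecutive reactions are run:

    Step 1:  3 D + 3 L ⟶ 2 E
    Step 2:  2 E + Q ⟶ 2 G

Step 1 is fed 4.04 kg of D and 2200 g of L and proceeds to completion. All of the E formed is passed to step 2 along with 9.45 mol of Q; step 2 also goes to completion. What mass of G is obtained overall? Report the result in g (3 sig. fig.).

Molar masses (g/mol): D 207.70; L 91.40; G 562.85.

Step 1:
n(D) = 4.040×1000 / 207.70 = 19.45 mol
n(L) = 2200 / 91.40 = 24.07 mol
n/ν for D = 19.45/3 = 6.483
n/ν for L = 24.07/3 = 8.023
Smallest n/ν is D → limiting reagent.
n(E) produced = (2/3) × 19.45 = 12.97 mol
Step 2:
n(E) available = 12.97 mol
n(Q) = 9.450 mol
n/ν for E = 12.97/2 = 6.485
n/ν for Q = 9.450/1 = 9.450
Smallest n/ν is E → limiting reagent.
n(G) = (2/2) × 12.97 = 12.97 mol
mass = 12.97 × 562.85 = 7300 g

7300 g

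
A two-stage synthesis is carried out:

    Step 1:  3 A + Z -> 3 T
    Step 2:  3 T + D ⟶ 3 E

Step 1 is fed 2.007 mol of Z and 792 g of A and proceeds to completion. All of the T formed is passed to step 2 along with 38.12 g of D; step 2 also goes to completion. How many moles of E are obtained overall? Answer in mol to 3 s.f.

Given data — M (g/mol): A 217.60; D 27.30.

Step 1:
n(Z) = 2.007 mol
n(A) = 792.0 / 217.60 = 3.640 mol
n/ν for Z = 2.007/1 = 2.007
n/ν for A = 3.640/3 = 1.213
Smallest n/ν is A → limiting reagent.
n(T) produced = (3/3) × 3.640 = 3.640 mol
Step 2:
n(T) available = 3.640 mol
n(D) = 38.12 / 27.30 = 1.396 mol
n/ν for T = 3.640/3 = 1.213
n/ν for D = 1.396/1 = 1.396
Smallest n/ν is T → limiting reagent.
n(E) = (3/3) × 3.640 = 3.640 mol

3.64 mol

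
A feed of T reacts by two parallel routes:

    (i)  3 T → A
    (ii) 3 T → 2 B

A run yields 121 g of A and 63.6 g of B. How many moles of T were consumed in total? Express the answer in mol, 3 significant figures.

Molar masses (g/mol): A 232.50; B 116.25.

2.38 mol

n(A) = 121 / 232.50 = 0.5204 mol
n(B) = 63.6 / 116.25 = 0.5471 mol
n(T) via (i) = (3/1)×0.5204 = 1.561 mol
n(T) via (ii) = (3/2)×0.5471 = 0.8207 mol
total n(T) = 1.561 + 0.8207 = 2.382 mol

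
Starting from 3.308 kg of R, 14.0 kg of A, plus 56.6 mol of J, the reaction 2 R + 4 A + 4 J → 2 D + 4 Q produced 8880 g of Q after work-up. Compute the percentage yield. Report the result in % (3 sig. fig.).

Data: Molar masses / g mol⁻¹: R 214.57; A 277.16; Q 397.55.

72.4 %

n(R) = 3.308×1000 / 214.57 = 15.42 mol
n(A) = 14.00×1000 / 277.16 = 50.51 mol
n(J) = 56.60 mol
n/ν for R = 15.42/2 = 7.710
n/ν for A = 50.51/4 = 12.63
n/ν for J = 56.60/4 = 14.15
Smallest n/ν is R → limiting reagent.
theoretical n(Q) = (4/2) × 15.42 = 30.84 mol → 12260 g
% yield = 8880 / 12260 × 100 = 72.43 %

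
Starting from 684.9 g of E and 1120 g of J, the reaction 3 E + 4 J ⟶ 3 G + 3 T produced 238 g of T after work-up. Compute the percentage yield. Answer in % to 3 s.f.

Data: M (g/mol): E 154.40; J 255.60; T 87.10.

n(E) = 684.9 / 154.40 = 4.436 mol
n(J) = 1120 / 255.60 = 4.382 mol
n/ν for E = 4.436/3 = 1.479
n/ν for J = 4.382/4 = 1.096
Smallest n/ν is J → limiting reagent.
theoretical n(T) = (3/4) × 4.382 = 3.287 mol → 286.3 g
% yield = 238 / 286.3 × 100 = 83.13 %

83.1 %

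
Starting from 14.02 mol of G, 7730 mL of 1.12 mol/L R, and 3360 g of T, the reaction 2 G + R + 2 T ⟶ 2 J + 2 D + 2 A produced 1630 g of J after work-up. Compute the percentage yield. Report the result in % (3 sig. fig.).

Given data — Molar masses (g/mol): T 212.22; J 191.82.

60.6 %

n(G) = 14.02 mol
n(R) = 1.12 × 7730/1000 = 8.658 mol
n(T) = 3360 / 212.22 = 15.83 mol
n/ν for G = 14.02/2 = 7.010
n/ν for R = 8.658/1 = 8.658
n/ν for T = 15.83/2 = 7.915
Smallest n/ν is G → limiting reagent.
theoretical n(J) = (2/2) × 14.02 = 14.02 mol → 2689 g
% yield = 1630 / 2689 × 100 = 60.62 %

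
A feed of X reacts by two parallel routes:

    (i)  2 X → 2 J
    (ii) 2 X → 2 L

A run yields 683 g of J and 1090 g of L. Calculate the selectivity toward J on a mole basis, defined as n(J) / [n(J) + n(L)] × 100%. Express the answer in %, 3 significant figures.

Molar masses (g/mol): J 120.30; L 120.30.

n(J) = 683 / 120.30 = 5.677 mol
n(L) = 1090 / 120.30 = 9.061 mol
selectivity = 5.677/(5.677+9.061) × 100 = 38.52 %

38.5 %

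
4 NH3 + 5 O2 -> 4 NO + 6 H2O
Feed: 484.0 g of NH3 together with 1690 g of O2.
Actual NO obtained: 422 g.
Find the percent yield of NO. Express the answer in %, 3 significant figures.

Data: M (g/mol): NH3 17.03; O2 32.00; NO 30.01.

49.5 %

n(NH3) = 484.0 / 17.03 = 28.42 mol
n(O2) = 1690 / 32.00 = 52.81 mol
n/ν for NH3 = 28.42/4 = 7.105
n/ν for O2 = 52.81/5 = 10.56
Smallest n/ν is NH3 → limiting reagent.
theoretical n(NO) = (4/4) × 28.42 = 28.42 mol → 852.9 g
% yield = 422 / 852.9 × 100 = 49.48 %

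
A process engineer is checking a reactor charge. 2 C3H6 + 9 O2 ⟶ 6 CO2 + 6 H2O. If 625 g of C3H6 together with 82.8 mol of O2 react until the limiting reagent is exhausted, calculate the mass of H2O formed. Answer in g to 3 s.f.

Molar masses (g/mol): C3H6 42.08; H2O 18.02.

803 g

n(C3H6) = 625.0 / 42.08 = 14.85 mol
n(O2) = 82.80 mol
n/ν for C3H6 = 14.85/2 = 7.425
n/ν for O2 = 82.80/9 = 9.200
Smallest n/ν is C3H6 → limiting reagent.
n(H2O) = (6/2) × 14.85 = 44.55 mol
mass = 44.55 × 18.02 = 802.8 g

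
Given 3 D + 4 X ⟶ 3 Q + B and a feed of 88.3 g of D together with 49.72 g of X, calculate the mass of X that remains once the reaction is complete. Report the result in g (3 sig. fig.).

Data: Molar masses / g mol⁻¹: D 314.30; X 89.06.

n(D) = 88.30 / 314.30 = 0.2809 mol
n(X) = 49.72 / 89.06 = 0.5583 mol
n/ν for D = 0.2809/3 = 0.09363
n/ν for X = 0.5583/4 = 0.1396
Smallest n/ν is D → limiting reagent.
X consumed = (4/3) × 0.2809 = 0.3745 mol
X remaining = 0.5583 − 0.3745 = 0.1838 mol
mass = 0.1838 × 89.06 = 16.37 g

16.4 g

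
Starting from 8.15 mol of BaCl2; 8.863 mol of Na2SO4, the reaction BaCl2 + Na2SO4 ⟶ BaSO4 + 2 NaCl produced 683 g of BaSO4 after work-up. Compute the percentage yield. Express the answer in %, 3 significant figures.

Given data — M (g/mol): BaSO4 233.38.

n(BaCl2) = 8.150 mol
n(Na2SO4) = 8.863 mol
n/ν for BaCl2 = 8.150/1 = 8.150
n/ν for Na2SO4 = 8.863/1 = 8.863
Smallest n/ν is BaCl2 → limiting reagent.
theoretical n(BaSO4) = (1/1) × 8.150 = 8.150 mol → 1902 g
% yield = 683 / 1902 × 100 = 35.91 %

35.9 %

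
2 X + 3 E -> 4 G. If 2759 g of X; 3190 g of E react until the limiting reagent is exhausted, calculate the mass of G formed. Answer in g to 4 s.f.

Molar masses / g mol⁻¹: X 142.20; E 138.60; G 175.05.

5372 g

n(X) = 2759 / 142.20 = 19.40 mol
n(E) = 3190 / 138.60 = 23.02 mol
n/ν → X: 9.700, E: 7.673; E is limiting.
n(G) = (4/3) × 23.02 = 30.69 mol
mass = 30.69 × 175.05 = 5372 g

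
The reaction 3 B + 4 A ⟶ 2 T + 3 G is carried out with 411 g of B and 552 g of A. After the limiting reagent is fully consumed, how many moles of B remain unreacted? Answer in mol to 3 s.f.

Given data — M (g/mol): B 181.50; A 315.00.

n(B) = 411.0 / 181.50 = 2.264 mol
n(A) = 552.0 / 315.00 = 1.752 mol
n/ν for B = 2.264/3 = 0.7547
n/ν for A = 1.752/4 = 0.4380
Smallest n/ν is A → limiting reagent.
B consumed = (3/4) × 1.752 = 1.314 mol
B remaining = 2.264 − 1.314 = 0.9500 mol

0.950 mol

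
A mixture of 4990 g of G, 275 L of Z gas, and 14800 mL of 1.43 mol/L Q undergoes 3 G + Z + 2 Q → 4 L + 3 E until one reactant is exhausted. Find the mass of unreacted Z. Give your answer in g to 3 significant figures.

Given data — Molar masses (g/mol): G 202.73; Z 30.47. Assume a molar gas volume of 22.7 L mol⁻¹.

119 g

n(G) = 4990 / 202.73 = 24.61 mol
n(Z) = 275.0 / 22.7 = 12.11 mol
n(Q) = 1.43 × 14800/1000 = 21.16 mol
n/ν for G = 24.61/3 = 8.203
n/ν for Z = 12.11/1 = 12.11
n/ν for Q = 21.16/2 = 10.58
Smallest n/ν is G → limiting reagent.
Z consumed = (1/3) × 24.61 = 8.203 mol
Z remaining = 12.11 − 8.203 = 3.907 mol
mass = 3.907 × 30.47 = 119.0 g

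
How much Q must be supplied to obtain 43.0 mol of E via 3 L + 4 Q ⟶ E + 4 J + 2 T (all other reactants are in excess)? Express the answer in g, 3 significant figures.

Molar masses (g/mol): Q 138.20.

23800 g

n(E) = 43.00 mol
n(Q) = (4/1) × 43.00 = 172.0 mol
mass = 172.0 × 138.20 = 23770 g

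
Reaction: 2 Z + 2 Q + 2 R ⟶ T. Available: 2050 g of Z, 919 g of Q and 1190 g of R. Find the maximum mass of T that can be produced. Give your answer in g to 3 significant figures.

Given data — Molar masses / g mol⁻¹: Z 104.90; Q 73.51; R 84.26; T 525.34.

3280 g

n(Z) = 2050 / 104.90 = 19.54 mol
n(Q) = 919.0 / 73.51 = 12.50 mol
n(R) = 1190 / 84.26 = 14.12 mol
n/ν for Z = 19.54/2 = 9.770
n/ν for Q = 12.50/2 = 6.250
n/ν for R = 14.12/2 = 7.060
Smallest n/ν is Q → limiting reagent.
n(T) = (1/2) × 12.50 = 6.250 mol
mass = 6.250 × 525.34 = 3283 g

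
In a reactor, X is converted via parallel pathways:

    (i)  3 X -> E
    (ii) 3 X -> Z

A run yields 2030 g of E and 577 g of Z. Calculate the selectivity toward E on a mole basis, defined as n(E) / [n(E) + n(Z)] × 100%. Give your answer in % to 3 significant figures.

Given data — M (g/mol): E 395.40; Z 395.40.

n(E) = 2030 / 395.40 = 5.134 mol
n(Z) = 577 / 395.40 = 1.459 mol
selectivity = 5.134/(5.134+1.459) × 100 = 77.87 %

77.9 %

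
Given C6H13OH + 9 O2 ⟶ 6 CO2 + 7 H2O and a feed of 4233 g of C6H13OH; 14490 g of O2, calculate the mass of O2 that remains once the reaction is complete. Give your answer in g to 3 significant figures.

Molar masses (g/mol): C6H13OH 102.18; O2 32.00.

n(C6H13OH) = 4233 / 102.18 = 41.43 mol
n(O2) = 14490 / 32.00 = 452.8 mol
n/ν for C6H13OH = 41.43/1 = 41.43
n/ν for O2 = 452.8/9 = 50.31
Smallest n/ν is C6H13OH → limiting reagent.
O2 consumed = (9/1) × 41.43 = 372.9 mol
O2 remaining = 452.8 − 372.9 = 79.90 mol
mass = 79.90 × 32.00 = 2557 g

2560 g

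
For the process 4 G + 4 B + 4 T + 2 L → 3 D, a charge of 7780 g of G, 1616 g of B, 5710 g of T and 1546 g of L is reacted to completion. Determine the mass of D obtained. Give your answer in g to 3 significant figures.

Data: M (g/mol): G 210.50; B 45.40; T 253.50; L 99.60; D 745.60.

n(G) = 7780 / 210.50 = 36.96 mol
n(B) = 1616 / 45.40 = 35.59 mol
n(T) = 5710 / 253.50 = 22.52 mol
n(L) = 1546 / 99.60 = 15.52 mol
n/ν for G = 36.96/4 = 9.240
n/ν for B = 35.59/4 = 8.898
n/ν for T = 22.52/4 = 5.630
n/ν for L = 15.52/2 = 7.760
Smallest n/ν is T → limiting reagent.
n(D) = (3/4) × 22.52 = 16.89 mol
mass = 16.89 × 745.60 = 12590 g

12600 g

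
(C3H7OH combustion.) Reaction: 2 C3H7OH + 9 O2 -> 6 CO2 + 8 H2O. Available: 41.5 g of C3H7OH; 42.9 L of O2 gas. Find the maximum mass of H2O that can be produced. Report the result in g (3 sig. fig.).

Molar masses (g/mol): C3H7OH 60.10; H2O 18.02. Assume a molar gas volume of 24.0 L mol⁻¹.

28.6 g

n(C3H7OH) = 41.50 / 60.10 = 0.6905 mol
n(O2) = 42.90 / 24.0 = 1.788 mol
n/ν for C3H7OH = 0.6905/2 = 0.3453
n/ν for O2 = 1.788/9 = 0.1987
Smallest n/ν is O2 → limiting reagent.
n(H2O) = (8/9) × 1.788 = 1.589 mol
mass = 1.589 × 18.02 = 28.63 g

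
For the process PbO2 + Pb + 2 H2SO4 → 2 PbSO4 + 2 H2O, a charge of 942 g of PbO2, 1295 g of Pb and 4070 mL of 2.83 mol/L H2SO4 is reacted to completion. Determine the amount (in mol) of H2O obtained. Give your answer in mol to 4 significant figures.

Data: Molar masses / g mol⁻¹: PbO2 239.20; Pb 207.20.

n(PbO2) = 942.0 / 239.20 = 3.938 mol
n(Pb) = 1295 / 207.20 = 6.250 mol
n(H2SO4) = 2.83 × 4070/1000 = 11.52 mol
n/ν for PbO2 = 3.938/1 = 3.938
n/ν for Pb = 6.250/1 = 6.250
n/ν for H2SO4 = 11.52/2 = 5.760
Smallest n/ν is PbO2 → limiting reagent.
n(H2O) = (2/1) × 3.938 = 7.876 mol

7.876 mol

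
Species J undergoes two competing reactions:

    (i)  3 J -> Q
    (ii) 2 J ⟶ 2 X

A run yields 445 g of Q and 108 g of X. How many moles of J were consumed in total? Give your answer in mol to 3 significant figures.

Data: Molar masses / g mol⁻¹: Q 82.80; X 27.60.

20.0 mol

n(Q) = 445 / 82.80 = 5.374 mol
n(X) = 108 / 27.60 = 3.913 mol
n(J) via (i) = (3/1)×5.374 = 16.12 mol
n(J) via (ii) = (2/2)×3.913 = 3.913 mol
total n(J) = 16.12 + 3.913 = 20.03 mol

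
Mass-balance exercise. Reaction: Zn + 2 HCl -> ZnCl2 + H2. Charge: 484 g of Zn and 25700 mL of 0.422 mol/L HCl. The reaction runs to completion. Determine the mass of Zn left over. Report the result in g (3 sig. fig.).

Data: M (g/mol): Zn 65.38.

n(Zn) = 484.0 / 65.38 = 7.403 mol
n(HCl) = 0.422 × 25700/1000 = 10.85 mol
n/ν → Zn: 7.403, HCl: 5.425; HCl is limiting.
Zn consumed = (1/2) × 10.85 = 5.425 mol
Zn remaining = 7.403 − 5.425 = 1.978 mol
mass = 1.978 × 65.38 = 129.3 g

129 g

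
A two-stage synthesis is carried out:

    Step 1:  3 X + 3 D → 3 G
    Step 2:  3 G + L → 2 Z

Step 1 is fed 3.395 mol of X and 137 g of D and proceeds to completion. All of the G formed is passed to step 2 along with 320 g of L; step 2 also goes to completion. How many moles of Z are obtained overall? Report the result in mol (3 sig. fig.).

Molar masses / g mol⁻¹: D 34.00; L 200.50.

2.26 mol

Step 1:
n(X) = 3.395 mol
n(D) = 137.0 / 34.00 = 4.029 mol
n/ν → X: 1.132, D: 1.343; X is limiting.
n(G) produced = (3/3) × 3.395 = 3.395 mol
Step 2:
n(G) available = 3.395 mol
n(L) = 320.0 / 200.50 = 1.596 mol
n/ν → G: 1.132, L: 1.596; G is limiting.
n(Z) = (2/3) × 3.395 = 2.263 mol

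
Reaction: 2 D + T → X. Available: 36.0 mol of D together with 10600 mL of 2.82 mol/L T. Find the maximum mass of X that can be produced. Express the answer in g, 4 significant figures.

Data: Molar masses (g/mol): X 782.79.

14090 g

n(D) = 36.00 mol
n(T) = 2.82 × 10600/1000 = 29.89 mol
n/ν for D = 36.00/2 = 18.00
n/ν for T = 29.89/1 = 29.89
Smallest n/ν is D → limiting reagent.
n(X) = (1/2) × 36.00 = 18.00 mol
mass = 18.00 × 782.79 = 14090 g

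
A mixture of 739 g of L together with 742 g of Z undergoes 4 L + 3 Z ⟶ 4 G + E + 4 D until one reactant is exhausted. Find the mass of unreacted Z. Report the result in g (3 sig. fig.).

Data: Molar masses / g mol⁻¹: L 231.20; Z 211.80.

n(L) = 739.0 / 231.20 = 3.196 mol
n(Z) = 742.0 / 211.80 = 3.503 mol
n/ν for L = 3.196/4 = 0.7990
n/ν for Z = 3.503/3 = 1.168
Smallest n/ν is L → limiting reagent.
Z consumed = (3/4) × 3.196 = 2.397 mol
Z remaining = 3.503 − 2.397 = 1.106 mol
mass = 1.106 × 211.80 = 234.3 g

234 g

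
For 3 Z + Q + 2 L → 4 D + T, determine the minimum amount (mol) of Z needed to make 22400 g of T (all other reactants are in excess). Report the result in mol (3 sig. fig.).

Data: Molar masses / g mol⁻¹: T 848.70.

79.2 mol

n(T) = 22400 / 848.70 = 26.39 mol
n(Z) = (3/1) × 26.39 = 79.17 mol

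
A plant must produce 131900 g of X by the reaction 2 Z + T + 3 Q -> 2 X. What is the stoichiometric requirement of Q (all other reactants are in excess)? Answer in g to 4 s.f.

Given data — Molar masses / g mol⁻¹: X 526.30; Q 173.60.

n(X) = 131900 / 526.30 = 250.6 mol
n(Q) = (3/2) × 250.6 = 375.9 mol
mass = 375.9 × 173.60 = 65260 g

65260 g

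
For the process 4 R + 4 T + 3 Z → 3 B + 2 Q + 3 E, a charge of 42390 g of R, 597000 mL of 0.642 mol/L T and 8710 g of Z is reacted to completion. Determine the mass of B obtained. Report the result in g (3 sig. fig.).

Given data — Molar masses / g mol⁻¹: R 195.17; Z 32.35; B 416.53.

n(R) = 42390 / 195.17 = 217.2 mol
n(T) = 0.642 × 597000/1000 = 383.3 mol
n(Z) = 8710 / 32.35 = 269.2 mol
n/ν for R = 217.2/4 = 54.30
n/ν for T = 383.3/4 = 95.83
n/ν for Z = 269.2/3 = 89.73
Smallest n/ν is R → limiting reagent.
n(B) = (3/4) × 217.2 = 162.9 mol
mass = 162.9 × 416.53 = 67850 g

67900 g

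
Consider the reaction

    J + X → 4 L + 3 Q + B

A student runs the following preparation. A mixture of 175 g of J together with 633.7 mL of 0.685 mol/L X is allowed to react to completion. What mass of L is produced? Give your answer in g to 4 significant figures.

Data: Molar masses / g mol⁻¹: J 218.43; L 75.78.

n(J) = 175.0 / 218.43 = 0.8012 mol
n(X) = 0.685 × 633.7/1000 = 0.4341 mol
n/ν → J: 0.8012, X: 0.4341; X is limiting.
n(L) = (4/1) × 0.4341 = 1.736 mol
mass = 1.736 × 75.78 = 131.6 g

131.6 g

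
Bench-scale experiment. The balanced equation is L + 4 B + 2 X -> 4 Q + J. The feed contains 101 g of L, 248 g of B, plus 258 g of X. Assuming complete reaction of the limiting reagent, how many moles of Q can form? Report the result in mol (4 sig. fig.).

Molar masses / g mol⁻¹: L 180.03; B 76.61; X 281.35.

1.834 mol

n(L) = 101.0 / 180.03 = 0.5610 mol
n(B) = 248.0 / 76.61 = 3.237 mol
n(X) = 258.0 / 281.35 = 0.9170 mol
n/ν → L: 0.5610, B: 0.8093, X: 0.4585; X is limiting.
n(Q) = (4/2) × 0.9170 = 1.834 mol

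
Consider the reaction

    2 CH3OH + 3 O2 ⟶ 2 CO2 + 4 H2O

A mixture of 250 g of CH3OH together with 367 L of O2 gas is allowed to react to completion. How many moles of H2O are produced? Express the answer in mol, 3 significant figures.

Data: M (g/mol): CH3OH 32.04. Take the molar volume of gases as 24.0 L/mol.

15.6 mol

n(CH3OH) = 250.0 / 32.04 = 7.803 mol
n(O2) = 367.0 / 24.0 = 15.29 mol
n/ν for CH3OH = 7.803/2 = 3.902
n/ν for O2 = 15.29/3 = 5.097
Smallest n/ν is CH3OH → limiting reagent.
n(H2O) = (4/2) × 7.803 = 15.61 mol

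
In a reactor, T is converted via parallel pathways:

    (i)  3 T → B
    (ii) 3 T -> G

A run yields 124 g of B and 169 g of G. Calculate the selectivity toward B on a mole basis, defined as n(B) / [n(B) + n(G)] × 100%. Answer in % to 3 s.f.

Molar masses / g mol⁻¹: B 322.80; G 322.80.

n(B) = 124 / 322.80 = 0.3841 mol
n(G) = 169 / 322.80 = 0.5235 mol
selectivity = 0.3841/(0.3841+0.5235) × 100 = 42.32 %

42.3 %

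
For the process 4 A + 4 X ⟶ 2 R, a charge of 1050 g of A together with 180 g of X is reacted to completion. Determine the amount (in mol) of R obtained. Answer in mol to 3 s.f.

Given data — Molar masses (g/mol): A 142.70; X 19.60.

n(A) = 1050 / 142.70 = 7.358 mol
n(X) = 180.0 / 19.60 = 9.184 mol
n/ν for A = 7.358/4 = 1.840
n/ν for X = 9.184/4 = 2.296
Smallest n/ν is A → limiting reagent.
n(R) = (2/4) × 7.358 = 3.679 mol

3.68 mol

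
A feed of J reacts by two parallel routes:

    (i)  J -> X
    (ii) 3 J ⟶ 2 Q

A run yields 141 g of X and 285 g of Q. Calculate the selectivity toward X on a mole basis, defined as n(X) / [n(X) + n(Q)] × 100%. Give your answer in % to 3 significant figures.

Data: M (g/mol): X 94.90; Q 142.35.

n(X) = 141 / 94.90 = 1.486 mol
n(Q) = 285 / 142.35 = 2.002 mol
selectivity = 1.486/(1.486+2.002) × 100 = 42.60 %

42.6 %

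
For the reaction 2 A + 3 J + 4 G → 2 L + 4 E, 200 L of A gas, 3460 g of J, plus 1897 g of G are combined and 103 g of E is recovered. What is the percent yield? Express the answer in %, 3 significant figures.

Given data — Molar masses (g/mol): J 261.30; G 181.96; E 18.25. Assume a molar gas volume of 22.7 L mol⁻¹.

n(A) = 200.0 / 22.7 = 8.811 mol
n(J) = 3460 / 261.30 = 13.24 mol
n(G) = 1897 / 181.96 = 10.43 mol
n/ν for A = 8.811/2 = 4.406
n/ν for J = 13.24/3 = 4.413
n/ν for G = 10.43/4 = 2.608
Smallest n/ν is G → limiting reagent.
theoretical n(E) = (4/4) × 10.43 = 10.43 mol → 190.3 g
% yield = 103 / 190.3 × 100 = 54.13 %

54.1 %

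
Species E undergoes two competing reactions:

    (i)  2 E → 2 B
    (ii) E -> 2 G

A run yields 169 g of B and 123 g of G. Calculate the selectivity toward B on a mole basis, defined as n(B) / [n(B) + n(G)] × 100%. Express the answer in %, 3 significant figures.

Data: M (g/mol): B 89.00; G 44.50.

40.7 %

n(B) = 169 / 89.00 = 1.899 mol
n(G) = 123 / 44.50 = 2.764 mol
selectivity = 1.899/(1.899+2.764) × 100 = 40.72 %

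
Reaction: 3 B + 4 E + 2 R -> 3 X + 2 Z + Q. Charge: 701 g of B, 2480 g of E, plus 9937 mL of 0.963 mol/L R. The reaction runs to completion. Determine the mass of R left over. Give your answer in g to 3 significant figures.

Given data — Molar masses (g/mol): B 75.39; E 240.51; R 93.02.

n(B) = 701.0 / 75.39 = 9.298 mol
n(E) = 2480 / 240.51 = 10.31 mol
n(R) = 0.963 × 9937/1000 = 9.569 mol
n/ν → B: 3.099, E: 2.578, R: 4.785; E is limiting.
R consumed = (2/4) × 10.31 = 5.155 mol
R remaining = 9.569 − 5.155 = 4.414 mol
mass = 4.414 × 93.02 = 410.6 g

411 g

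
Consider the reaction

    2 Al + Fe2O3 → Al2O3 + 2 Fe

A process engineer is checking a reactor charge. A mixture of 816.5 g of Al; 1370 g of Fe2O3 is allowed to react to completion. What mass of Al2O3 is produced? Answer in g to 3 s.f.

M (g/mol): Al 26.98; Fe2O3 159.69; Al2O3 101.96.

n(Al) = 816.5 / 26.98 = 30.26 mol
n(Fe2O3) = 1370 / 159.69 = 8.579 mol
n/ν → Al: 15.13, Fe2O3: 8.579; Fe2O3 is limiting.
n(Al2O3) = (1/1) × 8.579 = 8.579 mol
mass = 8.579 × 101.96 = 874.7 g

875 g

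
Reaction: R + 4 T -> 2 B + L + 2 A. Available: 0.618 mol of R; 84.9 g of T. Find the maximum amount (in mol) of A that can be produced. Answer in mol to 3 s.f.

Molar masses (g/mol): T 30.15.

n(R) = 0.6180 mol
n(T) = 84.90 / 30.15 = 2.816 mol
n/ν for R = 0.6180/1 = 0.6180
n/ν for T = 2.816/4 = 0.7040
Smallest n/ν is R → limiting reagent.
n(A) = (2/1) × 0.6180 = 1.236 mol

1.24 mol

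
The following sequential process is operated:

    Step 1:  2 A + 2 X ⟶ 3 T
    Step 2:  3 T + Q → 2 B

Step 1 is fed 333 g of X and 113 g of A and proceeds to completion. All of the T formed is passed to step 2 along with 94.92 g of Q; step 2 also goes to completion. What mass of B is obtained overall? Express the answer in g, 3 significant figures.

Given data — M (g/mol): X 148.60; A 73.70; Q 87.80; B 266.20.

Step 1:
n(X) = 333.0 / 148.60 = 2.241 mol
n(A) = 113.0 / 73.70 = 1.533 mol
n/ν for X = 2.241/2 = 1.121
n/ν for A = 1.533/2 = 0.7665
Smallest n/ν is A → limiting reagent.
n(T) produced = (3/2) × 1.533 = 2.300 mol
Step 2:
n(T) available = 2.300 mol
n(Q) = 94.92 / 87.80 = 1.081 mol
n/ν for T = 2.300/3 = 0.7667
n/ν for Q = 1.081/1 = 1.081
Smallest n/ν is T → limiting reagent.
n(B) = (2/3) × 2.300 = 1.533 mol
mass = 1.533 × 266.20 = 408.1 g

408 g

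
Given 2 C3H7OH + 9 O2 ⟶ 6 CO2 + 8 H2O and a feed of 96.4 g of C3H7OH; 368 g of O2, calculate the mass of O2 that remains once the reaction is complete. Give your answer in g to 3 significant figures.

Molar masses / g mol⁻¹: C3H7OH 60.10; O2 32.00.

137 g

n(C3H7OH) = 96.40 / 60.10 = 1.604 mol
n(O2) = 368.0 / 32.00 = 11.50 mol
n/ν for C3H7OH = 1.604/2 = 0.8020
n/ν for O2 = 11.50/9 = 1.278
Smallest n/ν is C3H7OH → limiting reagent.
O2 consumed = (9/2) × 1.604 = 7.218 mol
O2 remaining = 11.50 − 7.218 = 4.282 mol
mass = 4.282 × 32.00 = 137.0 g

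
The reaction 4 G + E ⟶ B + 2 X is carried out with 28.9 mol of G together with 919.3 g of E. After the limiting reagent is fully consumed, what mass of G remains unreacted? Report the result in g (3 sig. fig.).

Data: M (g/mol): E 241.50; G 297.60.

4070 g

n(G) = 28.90 mol
n(E) = 919.3 / 241.50 = 3.807 mol
n/ν for G = 28.90/4 = 7.225
n/ν for E = 3.807/1 = 3.807
Smallest n/ν is E → limiting reagent.
G consumed = (4/1) × 3.807 = 15.23 mol
G remaining = 28.90 − 15.23 = 13.67 mol
mass = 13.67 × 297.60 = 4068 g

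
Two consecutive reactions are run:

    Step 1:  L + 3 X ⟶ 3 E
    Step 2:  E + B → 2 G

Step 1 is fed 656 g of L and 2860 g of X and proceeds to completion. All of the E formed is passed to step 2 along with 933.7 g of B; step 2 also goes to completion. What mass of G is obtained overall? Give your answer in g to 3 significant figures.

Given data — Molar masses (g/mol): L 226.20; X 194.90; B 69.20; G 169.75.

Step 1:
n(L) = 656.0 / 226.20 = 2.900 mol
n(X) = 2860 / 194.90 = 14.67 mol
n/ν for L = 2.900/1 = 2.900
n/ν for X = 14.67/3 = 4.890
Smallest n/ν is L → limiting reagent.
n(E) produced = (3/1) × 2.900 = 8.700 mol
Step 2:
n(E) available = 8.700 mol
n(B) = 933.7 / 69.20 = 13.49 mol
n/ν for E = 8.700/1 = 8.700
n/ν for B = 13.49/1 = 13.49
Smallest n/ν is E → limiting reagent.
n(G) = (2/1) × 8.700 = 17.40 mol
mass = 17.40 × 169.75 = 2954 g

2950 g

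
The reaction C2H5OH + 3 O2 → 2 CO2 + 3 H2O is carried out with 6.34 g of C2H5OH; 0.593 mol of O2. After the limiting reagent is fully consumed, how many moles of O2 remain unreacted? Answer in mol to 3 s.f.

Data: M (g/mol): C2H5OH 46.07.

n(C2H5OH) = 6.340 / 46.07 = 0.1376 mol
n(O2) = 0.5930 mol
n/ν for C2H5OH = 0.1376/1 = 0.1376
n/ν for O2 = 0.5930/3 = 0.1977
Smallest n/ν is C2H5OH → limiting reagent.
O2 consumed = (3/1) × 0.1376 = 0.4128 mol
O2 remaining = 0.5930 − 0.4128 = 0.1802 mol

0.180 mol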